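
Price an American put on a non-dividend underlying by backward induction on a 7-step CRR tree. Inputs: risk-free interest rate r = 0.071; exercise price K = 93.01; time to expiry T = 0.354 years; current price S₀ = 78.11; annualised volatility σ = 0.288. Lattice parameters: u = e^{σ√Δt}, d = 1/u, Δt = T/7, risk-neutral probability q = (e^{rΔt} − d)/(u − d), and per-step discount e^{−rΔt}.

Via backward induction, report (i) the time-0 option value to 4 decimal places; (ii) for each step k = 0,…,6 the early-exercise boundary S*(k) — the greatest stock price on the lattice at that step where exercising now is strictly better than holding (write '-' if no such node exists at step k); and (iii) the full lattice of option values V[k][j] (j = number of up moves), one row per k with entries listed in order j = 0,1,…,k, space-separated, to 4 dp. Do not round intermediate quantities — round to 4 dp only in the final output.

Δt=0.05057, u=1.06691, d=0.93729, q=0.51156, disc=e^(-rΔt)=0.99642
k=7 terminal: V=max(K-S,0) → 43.3719 36.5072 28.6932 19.7985 9.6737 0.0000 0.0000 0.0000
k=6: j=0 S=52.9593 intr=40.0507 cont=39.7173 V=40.0507[EX]; j=1 S=60.2833 intr=32.7267 cont=32.3933 V=32.7267[EX]; j=2 S=68.6202 intr=24.3898 cont=24.0565 V=24.3898[EX]; j=3 S=78.1100 intr=14.9000 cont=14.5666 V=14.9000[EX]; j=4 S=88.9122 intr=4.0978 cont=4.7081 V=4.7081[hold]; j=5 S=101.2083 intr=0.0000 cont=0.0000 V=0.0000[hold]; j=6 S=115.2049 intr=0.0000 cont=0.0000 V=0.0000[hold]  S*(6)=78.1100
k=5: j=0 S=56.5028 intr=36.5072 cont=36.1739 V=36.5072[EX]; j=1 S=64.3168 intr=28.6932 cont=28.3598 V=28.6932[EX]; j=2 S=73.2115 intr=19.7985 cont=19.4651 V=19.7985[EX]; j=3 S=83.3363 intr=9.6737 cont=9.6515 V=9.6737[EX]; j=4 S=94.8612 intr=0.0000 cont=2.2913 V=2.2913[hold]; j=5 S=107.9801 intr=0.0000 cont=0.0000 V=0.0000[hold]  S*(5)=83.3363
k=4: j=0 S=60.2833 intr=32.7267 cont=32.3933 V=32.7267[EX]; j=1 S=68.6202 intr=24.3898 cont=24.0565 V=24.3898[EX]; j=2 S=78.1100 intr=14.9000 cont=14.5666 V=14.9000[EX]; j=3 S=88.9122 intr=4.0978 cont=5.8760 V=5.8760[hold]; j=4 S=101.2083 intr=0.0000 cont=1.1152 V=1.1152[hold]  S*(4)=78.1100
k=3: j=0 S=64.3168 intr=28.6932 cont=28.3598 V=28.6932[EX]; j=1 S=73.2115 intr=19.7985 cont=19.4651 V=19.7985[EX]; j=2 S=83.3363 intr=9.6737 cont=10.2468 V=10.2468[hold]; j=3 S=94.8612 intr=0.0000 cont=3.4282 V=3.4282[hold]  S*(3)=73.2115
k=2: j=0 S=68.6202 intr=24.3898 cont=24.0565 V=24.3898[EX]; j=1 S=78.1100 intr=14.9000 cont=14.8587 V=14.9000[EX]; j=2 S=88.9122 intr=4.0978 cont=6.7344 V=6.7344[hold]  S*(2)=78.1100
k=1: j=0 S=73.2115 intr=19.7985 cont=19.4651 V=19.7985[EX]; j=1 S=83.3363 intr=9.6737 cont=10.6844 V=10.6844[hold]  S*(1)=73.2115
k=0: j=0 S=78.1100 intr=14.9000 cont=15.0818 V=15.0818[hold]  S*(0)=-

price = 15.0818
boundary = - 73.2115 78.1100 73.2115 78.1100 83.3363 78.1100
tree:
15.0818
19.7985 10.6844
24.3898 14.9000 6.7344
28.6932 19.7985 10.2468 3.4282
32.7267 24.3898 14.9000 5.8760 1.1152
36.5072 28.6932 19.7985 9.6737 2.2913 0.0000
40.0507 32.7267 24.3898 14.9000 4.7081 0.0000 0.0000
43.3719 36.5072 28.6932 19.7985 9.6737 0.0000 0.0000 0.0000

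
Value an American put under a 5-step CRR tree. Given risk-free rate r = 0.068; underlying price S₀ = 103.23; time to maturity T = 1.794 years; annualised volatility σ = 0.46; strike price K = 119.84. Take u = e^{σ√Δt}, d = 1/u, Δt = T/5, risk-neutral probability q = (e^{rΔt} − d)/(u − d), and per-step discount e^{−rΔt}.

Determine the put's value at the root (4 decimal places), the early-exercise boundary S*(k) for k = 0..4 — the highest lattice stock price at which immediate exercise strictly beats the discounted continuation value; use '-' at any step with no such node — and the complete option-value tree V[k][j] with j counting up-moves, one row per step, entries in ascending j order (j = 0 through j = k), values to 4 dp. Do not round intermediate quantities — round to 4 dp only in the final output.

Δt=0.35880, u=1.31724, d=0.75916, q=0.47580, disc=e^(-rΔt)=0.97590
k=5 terminal: V=max(K-S,0) → 93.8097 74.6742 41.4717 0.0000 0.0000 0.0000
k=4: j=0 S=34.2882 intr=85.5518 cont=82.6633 V=85.5518[EX]; j=1 S=59.4943 intr=60.3457 cont=57.4572 V=60.3457[EX]; j=2 S=103.2300 intr=16.6100 cont=21.2153 V=21.2153[hold]; j=3 S=179.1169 intr=0.0000 cont=0.0000 V=0.0000[hold]; j=4 S=310.7902 intr=0.0000 cont=0.0000 V=0.0000[hold]  S*(4)=59.4943
k=3: j=0 S=45.1658 intr=74.6742 cont=71.7857 V=74.6742[EX]; j=1 S=78.3683 intr=41.4717 cont=40.7216 V=41.4717[EX]; j=2 S=135.9788 intr=0.0000 cont=10.8529 V=10.8529[hold]; j=3 S=235.9402 intr=0.0000 cont=0.0000 V=0.0000[hold]  S*(3)=78.3683
k=2: j=0 S=59.4943 intr=60.3457 cont=57.4572 V=60.3457[EX]; j=1 S=103.2300 intr=16.6100 cont=26.2547 V=26.2547[hold]; j=2 S=179.1169 intr=0.0000 cont=5.5519 V=5.5519[hold]  S*(2)=59.4943
k=1: j=0 S=78.3683 intr=41.4717 cont=43.0615 V=43.0615[hold]; j=1 S=135.9788 intr=0.0000 cont=16.0089 V=16.0089[hold]  S*(1)=-
k=0: j=0 S=103.2300 intr=16.6100 cont=29.4621 V=29.4621[hold]  S*(0)=-

price = 29.4621
boundary = - - 59.4943 78.3683 59.4943
tree:
29.4621
43.0615 16.0089
60.3457 26.2547 5.5519
74.6742 41.4717 10.8529 0.0000
85.5518 60.3457 21.2153 0.0000 0.0000
93.8097 74.6742 41.4717 0.0000 0.0000 0.0000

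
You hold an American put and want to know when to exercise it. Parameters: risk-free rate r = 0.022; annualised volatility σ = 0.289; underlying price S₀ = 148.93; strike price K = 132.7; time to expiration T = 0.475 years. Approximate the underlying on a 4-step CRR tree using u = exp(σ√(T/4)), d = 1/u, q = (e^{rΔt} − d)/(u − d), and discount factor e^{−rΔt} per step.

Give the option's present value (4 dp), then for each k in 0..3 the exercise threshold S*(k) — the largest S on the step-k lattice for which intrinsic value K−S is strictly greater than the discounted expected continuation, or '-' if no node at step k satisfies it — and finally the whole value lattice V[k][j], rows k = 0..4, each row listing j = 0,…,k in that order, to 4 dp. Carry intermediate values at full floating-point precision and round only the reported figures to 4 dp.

Δt=0.11875  u=1.10472  d=0.90521  q=0.48823  discount=0.99739
step 4 (expiry): payoffs max(K−S,0) = 32.7053 10.6663 0.0000 0.0000 0.0000
step 3: (k=3,j=0): S=110.4659, (K−S)⁺=22.2341, hold=21.8878 ⇒ V=22.2341 exercise | (k=3,j=1): S=134.8127, (K−S)⁺=0.0000, hold=5.4444 ⇒ V=5.4444 continue | (k=3,j=2): S=164.5256, (K−S)⁺=0.0000, hold=0.0000 ⇒ V=0.0000 continue | (k=3,j=3): S=200.7872, (K−S)⁺=0.0000, hold=0.0000 ⇒ V=0.0000 continue  boundary S*=110.4659
step 2: (k=2,j=0): S=122.0337, (K−S)⁺=10.6663, hold=14.0002 ⇒ V=14.0002 continue | (k=2,j=1): S=148.9300, (K−S)⁺=0.0000, hold=2.7790 ⇒ V=2.7790 continue | (k=2,j=2): S=181.7543, (K−S)⁺=0.0000, hold=0.0000 ⇒ V=0.0000 continue  boundary S*=-
step 1: (k=1,j=0): S=134.8127, (K−S)⁺=0.0000, hold=8.4994 ⇒ V=8.4994 continue | (k=1,j=1): S=164.5256, (K−S)⁺=0.0000, hold=1.4185 ⇒ V=1.4185 continue  boundary S*=-
step 0: (k=0,j=0): S=148.9300, (K−S)⁺=0.0000, hold=5.0291 ⇒ V=5.0291 continue  boundary S*=-

price = 5.0291
boundary = - - - 110.4659
tree:
5.0291
8.4994 1.4185
14.0002 2.7790 0.0000
22.2341 5.4444 0.0000 0.0000
32.7053 10.6663 0.0000 0.0000 0.0000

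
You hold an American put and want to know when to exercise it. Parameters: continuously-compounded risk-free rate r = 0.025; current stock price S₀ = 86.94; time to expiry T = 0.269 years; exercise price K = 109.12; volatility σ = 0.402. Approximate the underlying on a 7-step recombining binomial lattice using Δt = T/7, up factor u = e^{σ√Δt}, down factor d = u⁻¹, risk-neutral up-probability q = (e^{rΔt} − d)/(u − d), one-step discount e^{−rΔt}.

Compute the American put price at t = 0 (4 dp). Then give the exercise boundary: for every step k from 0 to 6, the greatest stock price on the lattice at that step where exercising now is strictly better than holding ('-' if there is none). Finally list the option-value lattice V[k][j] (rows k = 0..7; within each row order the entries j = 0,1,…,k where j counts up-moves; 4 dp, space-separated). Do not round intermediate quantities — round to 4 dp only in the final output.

params: Δt=0.03843 u=1.08199 d=0.92422 q=0.48640 e^(-rΔt)=0.99904
t_7 payoffs: 59.0419 50.4931 40.4849 28.7683 15.0515 0.0000 0.0000 0.0000
t_6: node(6,0) S=54.1842 payoff=54.9358 vs cont=54.8310 → 54.9358 [stop]  node(6,1) S=63.4339 payoff=45.6861 vs cont=45.5813 → 45.6861 [stop]  node(6,2) S=74.2627 payoff=34.8573 vs cont=34.7525 → 34.8573 [stop]  node(6,3) S=86.9400 payoff=22.1800 vs cont=22.0752 → 22.1800 [stop]  node(6,4) S=101.7815 payoff=7.3385 vs cont=7.7230 → 7.7230 [wait]  node(6,5) S=119.1565 payoff=0.0000 vs cont=0.0000 → 0.0000 [wait]  node(6,6) S=139.4976 payoff=0.0000 vs cont=0.0000 → 0.0000 [wait]  ⇒ S*(6)=86.9400
t_5: node(5,0) S=58.6269 payoff=50.4931 vs cont=50.3883 → 50.4931 [stop]  node(5,1) S=68.6351 payoff=40.4849 vs cont=40.3802 → 40.4849 [stop]  node(5,2) S=80.3517 payoff=28.7683 vs cont=28.6635 → 28.7683 [stop]  node(5,3) S=94.0685 payoff=15.0515 vs cont=15.1336 → 15.1336 [wait]  node(5,4) S=110.1269 payoff=0.0000 vs cont=3.9627 → 3.9627 [wait]  node(5,5) S=128.9265 payoff=0.0000 vs cont=0.0000 → 0.0000 [wait]  ⇒ S*(5)=80.3517
t_4: node(4,0) S=63.4339 payoff=45.6861 vs cont=45.5813 → 45.6861 [stop]  node(4,1) S=74.2627 payoff=34.8573 vs cont=34.7525 → 34.8573 [stop]  node(4,2) S=86.9400 payoff=22.1800 vs cont=22.1151 → 22.1800 [stop]  node(4,3) S=101.7815 payoff=7.3385 vs cont=9.6907 → 9.6907 [wait]  node(4,4) S=119.1565 payoff=0.0000 vs cont=2.0333 → 2.0333 [wait]  ⇒ S*(4)=86.9400
t_3: node(3,0) S=68.6351 payoff=40.4849 vs cont=40.3802 → 40.4849 [stop]  node(3,1) S=80.3517 payoff=28.7683 vs cont=28.6635 → 28.7683 [stop]  node(3,2) S=94.0685 payoff=15.0515 vs cont=16.0897 → 16.0897 [wait]  node(3,3) S=110.1269 payoff=0.0000 vs cont=5.9604 → 5.9604 [wait]  ⇒ S*(3)=80.3517
t_2: node(2,0) S=74.2627 payoff=34.8573 vs cont=34.7525 → 34.8573 [stop]  node(2,1) S=86.9400 payoff=22.1800 vs cont=22.5797 → 22.5797 [wait]  node(2,2) S=101.7815 payoff=7.3385 vs cont=11.1521 → 11.1521 [wait]  ⇒ S*(2)=74.2627
t_1: node(1,0) S=80.3517 payoff=28.7683 vs cont=28.8578 → 28.8578 [wait]  node(1,1) S=94.0685 payoff=15.0515 vs cont=17.0050 → 17.0050 [wait]  ⇒ S*(1)=-
t_0: node(0,0) S=86.9400 payoff=22.1800 vs cont=23.0704 → 23.0704 [wait]  ⇒ S*(0)=-

price = 23.0704
boundary = - - 74.2627 80.3517 86.9400 80.3517 86.9400
tree:
23.0704
28.8578 17.0050
34.8573 22.5797 11.1521
40.4849 28.7683 16.0897 5.9604
45.6861 34.8573 22.1800 9.6907 2.0333
50.4931 40.4849 28.7683 15.1336 3.9627 0.0000
54.9358 45.6861 34.8573 22.1800 7.7230 0.0000 0.0000
59.0419 50.4931 40.4849 28.7683 15.0515 0.0000 0.0000 0.0000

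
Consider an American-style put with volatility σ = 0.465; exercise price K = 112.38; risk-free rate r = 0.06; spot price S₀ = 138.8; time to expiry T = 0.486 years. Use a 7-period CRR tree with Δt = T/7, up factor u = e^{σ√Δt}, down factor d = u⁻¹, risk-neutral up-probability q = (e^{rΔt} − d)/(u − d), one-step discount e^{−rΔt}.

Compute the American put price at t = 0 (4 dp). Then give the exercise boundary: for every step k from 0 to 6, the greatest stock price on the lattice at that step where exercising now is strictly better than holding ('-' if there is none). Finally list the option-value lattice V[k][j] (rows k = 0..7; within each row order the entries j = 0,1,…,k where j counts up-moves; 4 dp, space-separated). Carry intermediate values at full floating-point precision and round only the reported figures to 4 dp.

params: Δt=0.06943 u=1.13035 d=0.88468 q=0.48640 e^(-rΔt)=0.99584
t_7 payoffs: 53.5081 37.1603 16.2731 0.0000 0.0000 0.0000 0.0000 0.0000
t_6: node(6,0) S=66.5457 payoff=45.8343 vs cont=45.3672 → 45.8343 [stop]  node(6,1) S=85.0243 payoff=27.3557 vs cont=26.8885 → 27.3557 [stop]  node(6,2) S=108.6341 payoff=3.7459 vs cont=8.3231 → 8.3231 [wait]  node(6,3) S=138.8000 payoff=0.0000 vs cont=0.0000 → 0.0000 [wait]  node(6,4) S=177.3424 payoff=0.0000 vs cont=0.0000 → 0.0000 [wait]  node(6,5) S=226.5875 payoff=0.0000 vs cont=0.0000 → 0.0000 [wait]  node(6,6) S=289.5070 payoff=0.0000 vs cont=0.0000 → 0.0000 [wait]  ⇒ S*(6)=85.0243
t_5: node(5,0) S=75.2197 payoff=37.1603 vs cont=36.6932 → 37.1603 [stop]  node(5,1) S=96.1069 payoff=16.2731 vs cont=18.0230 → 18.0230 [wait]  node(5,2) S=122.7942 payoff=0.0000 vs cont=4.2570 → 4.2570 [wait]  node(5,3) S=156.8921 payoff=0.0000 vs cont=0.0000 → 0.0000 [wait]  node(5,4) S=200.4584 payoff=0.0000 vs cont=0.0000 → 0.0000 [wait]  node(5,5) S=256.1224 payoff=0.0000 vs cont=0.0000 → 0.0000 [wait]  ⇒ S*(5)=75.2197
t_4: node(4,0) S=85.0243 payoff=27.3557 vs cont=27.7362 → 27.7362 [wait]  node(4,1) S=108.6341 payoff=3.7459 vs cont=11.2801 → 11.2801 [wait]  node(4,2) S=138.8000 payoff=0.0000 vs cont=2.1773 → 2.1773 [wait]  node(4,3) S=177.3424 payoff=0.0000 vs cont=0.0000 → 0.0000 [wait]  node(4,4) S=226.5875 payoff=0.0000 vs cont=0.0000 → 0.0000 [wait]  ⇒ S*(4)=-
t_3: node(3,0) S=96.1069 payoff=16.2731 vs cont=19.6499 → 19.6499 [wait]  node(3,1) S=122.7942 payoff=0.0000 vs cont=6.8240 → 6.8240 [wait]  node(3,2) S=156.8921 payoff=0.0000 vs cont=1.1136 → 1.1136 [wait]  node(3,3) S=200.4584 payoff=0.0000 vs cont=0.0000 → 0.0000 [wait]  ⇒ S*(3)=-
t_2: node(2,0) S=108.6341 payoff=3.7459 vs cont=13.3557 → 13.3557 [wait]  node(2,1) S=138.8000 payoff=0.0000 vs cont=4.0297 → 4.0297 [wait]  node(2,2) S=177.3424 payoff=0.0000 vs cont=0.5696 → 0.5696 [wait]  ⇒ S*(2)=-
t_1: node(1,0) S=122.7942 payoff=0.0000 vs cont=8.7828 → 8.7828 [wait]  node(1,1) S=156.8921 payoff=0.0000 vs cont=2.3369 → 2.3369 [wait]  ⇒ S*(1)=-
t_0: node(0,0) S=138.8000 payoff=0.0000 vs cont=5.6241 → 5.6241 [wait]  ⇒ S*(0)=-

price = 5.6241
boundary = - - - - - 75.2197 85.0243
tree:
5.6241
8.7828 2.3369
13.3557 4.0297 0.5696
19.6499 6.8240 1.1136 0.0000
27.7362 11.2801 2.1773 0.0000 0.0000
37.1603 18.0230 4.2570 0.0000 0.0000 0.0000
45.8343 27.3557 8.3231 0.0000 0.0000 0.0000 0.0000
53.5081 37.1603 16.2731 0.0000 0.0000 0.0000 0.0000 0.0000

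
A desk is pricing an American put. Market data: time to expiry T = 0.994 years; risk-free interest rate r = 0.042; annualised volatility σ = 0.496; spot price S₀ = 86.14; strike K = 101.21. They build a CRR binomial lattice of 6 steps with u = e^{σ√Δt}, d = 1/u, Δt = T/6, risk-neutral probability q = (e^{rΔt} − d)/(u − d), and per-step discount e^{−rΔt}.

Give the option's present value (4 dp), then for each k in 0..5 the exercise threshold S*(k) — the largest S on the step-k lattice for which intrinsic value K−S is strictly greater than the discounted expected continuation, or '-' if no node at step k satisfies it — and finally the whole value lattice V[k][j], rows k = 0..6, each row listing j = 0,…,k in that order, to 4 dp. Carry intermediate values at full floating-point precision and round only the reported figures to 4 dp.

Δt=0.16567  u=1.22370  d=0.81719  q=0.46688  discount=0.99307
step 6 (expiry): payoffs max(K−S,0) = 75.5566 62.7952 43.6856 15.0700 0.0000 0.0000 0.0000
step 5: (k=5,j=0): S=31.3922, (K−S)⁺=69.8178, hold=69.1160 ⇒ V=69.8178 exercise | (k=5,j=1): S=47.0084, (K−S)⁺=54.2016, hold=53.4999 ⇒ V=54.2016 exercise | (k=5,j=2): S=70.3928, (K−S)⁺=30.8172, hold=30.1154 ⇒ V=30.8172 exercise | (k=5,j=3): S=105.4099, (K−S)⁺=0.0000, hold=7.9785 ⇒ V=7.9785 continue | (k=5,j=4): S=157.8464, (K−S)⁺=0.0000, hold=0.0000 ⇒ V=0.0000 continue | (k=5,j=5): S=236.3675, (K−S)⁺=0.0000, hold=0.0000 ⇒ V=0.0000 continue  boundary S*=70.3928
step 4: (k=4,j=0): S=38.4148, (K−S)⁺=62.7952, hold=62.0934 ⇒ V=62.7952 exercise | (k=4,j=1): S=57.5244, (K−S)⁺=43.6856, hold=42.9839 ⇒ V=43.6856 exercise | (k=4,j=2): S=86.1400, (K−S)⁺=15.0700, hold=20.0146 ⇒ V=20.0146 continue | (k=4,j=3): S=128.9906, (K−S)⁺=0.0000, hold=4.2240 ⇒ V=4.2240 continue | (k=4,j=4): S=193.1573, (K−S)⁺=0.0000, hold=0.0000 ⇒ V=0.0000 continue  boundary S*=57.5244
step 3: (k=3,j=0): S=47.0084, (K−S)⁺=54.2016, hold=53.4999 ⇒ V=54.2016 exercise | (k=3,j=1): S=70.3928, (K−S)⁺=30.8172, hold=32.4079 ⇒ V=32.4079 continue | (k=3,j=2): S=105.4099, (K−S)⁺=0.0000, hold=12.5547 ⇒ V=12.5547 continue | (k=3,j=3): S=157.8464, (K−S)⁺=0.0000, hold=2.2363 ⇒ V=2.2363 continue  boundary S*=47.0084
step 2: (k=2,j=0): S=57.5244, (K−S)⁺=43.6856, hold=43.7214 ⇒ V=43.7214 continue | (k=2,j=1): S=86.1400, (K−S)⁺=15.0700, hold=22.9785 ⇒ V=22.9785 continue | (k=2,j=2): S=128.9906, (K−S)⁺=0.0000, hold=7.6836 ⇒ V=7.6836 continue  boundary S*=-
step 1: (k=1,j=0): S=70.3928, (K−S)⁺=30.8172, hold=33.8010 ⇒ V=33.8010 continue | (k=1,j=1): S=105.4099, (K−S)⁺=0.0000, hold=15.7279 ⇒ V=15.7279 continue  boundary S*=-
step 0: (k=0,j=0): S=86.1400, (K−S)⁺=15.0700, hold=25.1872 ⇒ V=25.1872 continue  boundary S*=-

price = 25.1872
boundary = - - - 47.0084 57.5244 70.3928
tree:
25.1872
33.8010 15.7279
43.7214 22.9785 7.6836
54.2016 32.4079 12.5547 2.2363
62.7952 43.6856 20.0146 4.2240 0.0000
69.8178 54.2016 30.8172 7.9785 0.0000 0.0000
75.5566 62.7952 43.6856 15.0700 0.0000 0.0000 0.0000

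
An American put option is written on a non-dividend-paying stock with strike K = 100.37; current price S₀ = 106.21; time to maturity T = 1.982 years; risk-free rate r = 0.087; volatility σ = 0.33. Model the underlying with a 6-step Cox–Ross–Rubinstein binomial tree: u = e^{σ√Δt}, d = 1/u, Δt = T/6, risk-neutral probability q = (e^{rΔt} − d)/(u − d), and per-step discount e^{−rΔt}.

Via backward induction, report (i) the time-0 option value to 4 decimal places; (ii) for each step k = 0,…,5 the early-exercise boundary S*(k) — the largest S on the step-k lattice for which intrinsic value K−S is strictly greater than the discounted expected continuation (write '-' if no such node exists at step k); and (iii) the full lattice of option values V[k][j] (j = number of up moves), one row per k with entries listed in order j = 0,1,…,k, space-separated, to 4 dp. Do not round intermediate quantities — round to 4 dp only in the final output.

Δt=0.33033, u=1.20885, d=0.82724, q=0.52913, disc=e^(-rΔt)=0.97167
k=6 terminal: V=max(K-S,0) → 66.3339 50.6328 27.6886 0.0000 0.0000 0.0000 0.0000
k=5: j=0 S=41.1444 intr=59.2256 cont=56.3822 V=59.2256[EX]; j=1 S=60.1246 intr=40.2454 cont=37.4019 V=40.2454[EX]; j=2 S=87.8606 intr=12.5094 cont=12.6684 V=12.6684[hold]; j=3 S=128.3915 intr=0.0000 cont=0.0000 V=0.0000[hold]; j=4 S=187.6197 intr=0.0000 cont=0.0000 V=0.0000[hold]; j=5 S=274.1704 intr=0.0000 cont=0.0000 V=0.0000[hold]  S*(5)=60.1246
k=4: j=0 S=49.7372 intr=50.6328 cont=47.7893 V=50.6328[EX]; j=1 S=72.6814 intr=27.6886 cont=24.9269 V=27.6886[EX]; j=2 S=106.2100 intr=0.0000 cont=5.7962 V=5.7962[hold]; j=3 S=155.2056 intr=0.0000 cont=0.0000 V=0.0000[hold]; j=4 S=226.8034 intr=0.0000 cont=0.0000 V=0.0000[hold]  S*(4)=72.6814
k=3: j=0 S=60.1246 intr=40.2454 cont=37.4019 V=40.2454[EX]; j=1 S=87.8606 intr=12.5094 cont=15.6485 V=15.6485[hold]; j=2 S=128.3915 intr=0.0000 cont=2.6520 V=2.6520[hold]; j=3 S=187.6197 intr=0.0000 cont=0.0000 V=0.0000[hold]  S*(3)=60.1246
k=2: j=0 S=72.6814 intr=27.6886 cont=26.4591 V=27.6886[EX]; j=1 S=106.2100 intr=0.0000 cont=8.5232 V=8.5232[hold]; j=2 S=155.2056 intr=0.0000 cont=1.2134 V=1.2134[hold]  S*(2)=72.6814
k=1: j=0 S=87.8606 intr=12.5094 cont=17.0505 V=17.0505[hold]; j=1 S=128.3915 intr=0.0000 cont=4.5235 V=4.5235[hold]  S*(1)=-
k=0: j=0 S=106.2100 intr=0.0000 cont=10.1269 V=10.1269[hold]  S*(0)=-

price = 10.1269
boundary = - - 72.6814 60.1246 72.6814 60.1246
tree:
10.1269
17.0505 4.5235
27.6886 8.5232 1.2134
40.2454 15.6485 2.6520 0.0000
50.6328 27.6886 5.7962 0.0000 0.0000
59.2256 40.2454 12.6684 0.0000 0.0000 0.0000
66.3339 50.6328 27.6886 0.0000 0.0000 0.0000 0.0000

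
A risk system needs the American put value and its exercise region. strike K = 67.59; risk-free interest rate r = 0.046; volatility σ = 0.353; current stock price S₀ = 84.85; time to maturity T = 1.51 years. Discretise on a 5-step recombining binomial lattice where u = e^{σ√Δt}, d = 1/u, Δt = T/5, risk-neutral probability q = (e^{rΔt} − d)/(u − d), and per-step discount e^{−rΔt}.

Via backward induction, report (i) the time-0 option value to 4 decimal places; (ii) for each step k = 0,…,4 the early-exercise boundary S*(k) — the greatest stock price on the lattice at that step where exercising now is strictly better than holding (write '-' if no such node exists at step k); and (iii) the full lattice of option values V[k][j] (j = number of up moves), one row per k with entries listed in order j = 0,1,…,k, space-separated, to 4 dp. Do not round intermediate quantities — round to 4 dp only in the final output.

price = 4.5045
boundary = - - - 47.4140 39.0533
tree:
4.5045
7.6595 1.3168
12.6759 2.6053 0.0000
20.1760 5.1545 0.0000 0.0000
28.5367 10.1979 0.0000 0.0000 0.0000
35.4231 20.1760 0.0000 0.0000 0.0000 0.0000

params: Δt=0.30200 u=1.21408 d=0.82367 q=0.48748 e^(-rΔt)=0.98620
t_5 payoffs: 35.4231 20.1760 0.0000 0.0000 0.0000 0.0000
t_4: node(4,0) S=39.0533 payoff=28.5367 vs cont=27.6042 → 28.5367 [stop]  node(4,1) S=57.5645 payoff=10.0255 vs cont=10.1979 → 10.1979 [wait]  node(4,2) S=84.8500 payoff=0.0000 vs cont=0.0000 → 0.0000 [wait]  node(4,3) S=125.0688 payoff=0.0000 vs cont=0.0000 → 0.0000 [wait]  node(4,4) S=184.3513 payoff=0.0000 vs cont=0.0000 → 0.0000 [wait]  ⇒ S*(4)=39.0533
t_3: node(3,0) S=47.4140 payoff=20.1760 vs cont=19.3264 → 20.1760 [stop]  node(3,1) S=69.8881 payoff=0.0000 vs cont=5.1545 → 5.1545 [wait]  node(3,2) S=103.0150 payoff=0.0000 vs cont=0.0000 → 0.0000 [wait]  node(3,3) S=151.8440 payoff=0.0000 vs cont=0.0000 → 0.0000 [wait]  ⇒ S*(3)=47.4140
t_2: node(2,0) S=57.5645 payoff=10.0255 vs cont=12.6759 → 12.6759 [wait]  node(2,1) S=84.8500 payoff=0.0000 vs cont=2.6053 → 2.6053 [wait]  node(2,2) S=125.0688 payoff=0.0000 vs cont=0.0000 → 0.0000 [wait]  ⇒ S*(2)=-
t_1: node(1,0) S=69.8881 payoff=0.0000 vs cont=7.6595 → 7.6595 [wait]  node(1,1) S=103.0150 payoff=0.0000 vs cont=1.3168 → 1.3168 [wait]  ⇒ S*(1)=-
t_0: node(0,0) S=84.8500 payoff=0.0000 vs cont=4.5045 → 4.5045 [wait]  ⇒ S*(0)=-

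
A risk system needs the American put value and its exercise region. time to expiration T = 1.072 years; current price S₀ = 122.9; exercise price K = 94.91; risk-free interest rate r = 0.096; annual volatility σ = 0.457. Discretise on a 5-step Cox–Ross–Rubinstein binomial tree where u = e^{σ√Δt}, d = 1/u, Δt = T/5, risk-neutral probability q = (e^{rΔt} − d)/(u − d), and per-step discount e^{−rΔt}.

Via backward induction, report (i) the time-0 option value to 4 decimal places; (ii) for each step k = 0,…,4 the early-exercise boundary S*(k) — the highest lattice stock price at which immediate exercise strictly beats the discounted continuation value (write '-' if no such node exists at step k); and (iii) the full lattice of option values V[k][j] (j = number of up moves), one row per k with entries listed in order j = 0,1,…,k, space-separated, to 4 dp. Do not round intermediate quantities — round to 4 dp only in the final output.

params: Δt=0.21440 u=1.23566 d=0.80928 q=0.49607 e^(-rΔt)=0.97963
t_5 payoffs: 52.2467 29.7691 0.0000 0.0000 0.0000 0.0000
t_4: node(4,0) S=52.7174 payoff=42.1926 vs cont=40.2591 → 42.1926 [stop]  node(4,1) S=80.4920 payoff=14.4180 vs cont=14.6960 → 14.6960 [wait]  node(4,2) S=122.9000 payoff=0.0000 vs cont=0.0000 → 0.0000 [wait]  node(4,3) S=187.6510 payoff=0.0000 vs cont=0.0000 → 0.0000 [wait]  node(4,4) S=286.5165 payoff=0.0000 vs cont=0.0000 → 0.0000 [wait]  ⇒ S*(4)=52.7174
t_3: node(3,0) S=65.1409 payoff=29.7691 vs cont=27.9707 → 29.7691 [stop]  node(3,1) S=99.4609 payoff=0.0000 vs cont=7.2549 → 7.2549 [wait]  node(3,2) S=151.8628 payoff=0.0000 vs cont=0.0000 → 0.0000 [wait]  node(3,3) S=231.8730 payoff=0.0000 vs cont=0.0000 → 0.0000 [wait]  ⇒ S*(3)=65.1409
t_2: node(2,0) S=80.4920 payoff=14.4180 vs cont=18.2216 → 18.2216 [wait]  node(2,1) S=122.9000 payoff=0.0000 vs cont=3.5815 → 3.5815 [wait]  node(2,2) S=187.6510 payoff=0.0000 vs cont=0.0000 → 0.0000 [wait]  ⇒ S*(2)=-
t_1: node(1,0) S=99.4609 payoff=0.0000 vs cont=10.7359 → 10.7359 [wait]  node(1,1) S=151.8628 payoff=0.0000 vs cont=1.7681 → 1.7681 [wait]  ⇒ S*(1)=-
t_0: node(0,0) S=122.9000 payoff=0.0000 vs cont=6.1592 → 6.1592 [wait]  ⇒ S*(0)=-

price = 6.1592
boundary = - - - 65.1409 52.7174
tree:
6.1592
10.7359 1.7681
18.2216 3.5815 0.0000
29.7691 7.2549 0.0000 0.0000
42.1926 14.6960 0.0000 0.0000 0.0000
52.2467 29.7691 0.0000 0.0000 0.0000 0.0000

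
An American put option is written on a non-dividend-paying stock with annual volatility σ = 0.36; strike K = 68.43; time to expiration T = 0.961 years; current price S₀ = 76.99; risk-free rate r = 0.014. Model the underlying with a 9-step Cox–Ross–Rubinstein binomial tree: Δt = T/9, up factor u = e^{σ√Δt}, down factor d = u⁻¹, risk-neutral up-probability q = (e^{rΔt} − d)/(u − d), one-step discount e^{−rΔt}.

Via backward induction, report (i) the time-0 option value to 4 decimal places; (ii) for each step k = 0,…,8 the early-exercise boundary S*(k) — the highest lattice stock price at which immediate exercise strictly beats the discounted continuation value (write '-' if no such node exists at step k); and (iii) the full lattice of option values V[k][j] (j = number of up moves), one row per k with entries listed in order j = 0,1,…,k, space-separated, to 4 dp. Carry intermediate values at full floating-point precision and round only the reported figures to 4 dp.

price = 5.8871
boundary = - - - - - 42.7552 48.0926 54.0963 60.8494
tree:
5.8871
8.4289 3.1182
11.7412 4.8233 1.2582
15.8398 7.2835 2.1406 0.2945
20.5926 10.6776 3.5845 0.5639 0.0000
25.6748 15.0843 5.8788 1.0798 0.0000 0.0000
30.4198 20.3374 9.3713 2.0676 0.0000 0.0000 0.0000
34.6382 25.6748 14.3337 3.9590 0.0000 0.0000 0.0000 0.0000
38.3884 30.4198 20.3374 7.5806 0.0000 0.0000 0.0000 0.0000 0.0000
41.7225 34.6382 25.6748 14.3337 0.0000 0.0000 0.0000 0.0000 0.0000 0.0000

params: Δt=0.10678 u=1.12484 d=0.88902 q=0.47697 e^(-rΔt)=0.99851
t_9 payoffs: 41.7225 34.6382 25.6748 14.3337 0.0000 0.0000 0.0000 0.0000 0.0000 0.0000
t_8: node(8,0) S=30.0416 payoff=38.3884 vs cont=38.2862 → 38.3884 [stop]  node(8,1) S=38.0102 payoff=30.4198 vs cont=30.3176 → 30.4198 [stop]  node(8,2) S=48.0926 payoff=20.3374 vs cont=20.2352 → 20.3374 [stop]  node(8,3) S=60.8494 payoff=7.5806 vs cont=7.4858 → 7.5806 [stop]  node(8,4) S=76.9900 payoff=0.0000 vs cont=0.0000 → 0.0000 [wait]  node(8,5) S=97.4120 payoff=0.0000 vs cont=0.0000 → 0.0000 [wait]  node(8,6) S=123.2509 payoff=0.0000 vs cont=0.0000 → 0.0000 [wait]  node(8,7) S=155.9438 payoff=0.0000 vs cont=0.0000 → 0.0000 [wait]  node(8,8) S=197.3087 payoff=0.0000 vs cont=0.0000 → 0.0000 [wait]  ⇒ S*(8)=60.8494
t_7: node(7,0) S=33.7918 payoff=34.6382 vs cont=34.5360 → 34.6382 [stop]  node(7,1) S=42.7552 payoff=25.6748 vs cont=25.5725 → 25.6748 [stop]  node(7,2) S=54.0963 payoff=14.3337 vs cont=14.2315 → 14.3337 [stop]  node(7,3) S=68.4456 payoff=0.0000 vs cont=3.9590 → 3.9590 [wait]  node(7,4) S=86.6011 payoff=0.0000 vs cont=0.0000 → 0.0000 [wait]  node(7,5) S=109.5724 payoff=0.0000 vs cont=0.0000 → 0.0000 [wait]  node(7,6) S=138.6370 payoff=0.0000 vs cont=0.0000 → 0.0000 [wait]  node(7,7) S=175.4111 payoff=0.0000 vs cont=0.0000 → 0.0000 [wait]  ⇒ S*(7)=54.0963
t_6: node(6,0) S=38.0102 payoff=30.4198 vs cont=30.3176 → 30.4198 [stop]  node(6,1) S=48.0926 payoff=20.3374 vs cont=20.2352 → 20.3374 [stop]  node(6,2) S=60.8494 payoff=7.5806 vs cont=9.3713 → 9.3713 [wait]  node(6,3) S=76.9900 payoff=0.0000 vs cont=2.0676 → 2.0676 [wait]  node(6,4) S=97.4120 payoff=0.0000 vs cont=0.0000 → 0.0000 [wait]  node(6,5) S=123.2509 payoff=0.0000 vs cont=0.0000 → 0.0000 [wait]  node(6,6) S=155.9438 payoff=0.0000 vs cont=0.0000 → 0.0000 [wait]  ⇒ S*(6)=48.0926
t_5: node(5,0) S=42.7552 payoff=25.6748 vs cont=25.5725 → 25.6748 [stop]  node(5,1) S=54.0963 payoff=14.3337 vs cont=15.0843 → 15.0843 [wait]  node(5,2) S=68.4456 payoff=0.0000 vs cont=5.8788 → 5.8788 [wait]  node(5,3) S=86.6011 payoff=0.0000 vs cont=1.0798 → 1.0798 [wait]  node(5,4) S=109.5724 payoff=0.0000 vs cont=0.0000 → 0.0000 [wait]  node(5,5) S=138.6370 payoff=0.0000 vs cont=0.0000 → 0.0000 [wait]  ⇒ S*(5)=42.7552
t_4: node(4,0) S=48.0926 payoff=20.3374 vs cont=20.5926 → 20.5926 [wait]  node(4,1) S=60.8494 payoff=7.5806 vs cont=10.6776 → 10.6776 [wait]  node(4,2) S=76.9900 payoff=0.0000 vs cont=3.5845 → 3.5845 [wait]  node(4,3) S=97.4120 payoff=0.0000 vs cont=0.5639 → 0.5639 [wait]  node(4,4) S=123.2509 payoff=0.0000 vs cont=0.0000 → 0.0000 [wait]  ⇒ S*(4)=-
t_3: node(3,0) S=54.0963 payoff=14.3337 vs cont=15.8398 → 15.8398 [wait]  node(3,1) S=68.4456 payoff=0.0000 vs cont=7.2835 → 7.2835 [wait]  node(3,2) S=86.6011 payoff=0.0000 vs cont=2.1406 → 2.1406 [wait]  node(3,3) S=109.5724 payoff=0.0000 vs cont=0.2945 → 0.2945 [wait]  ⇒ S*(3)=-
t_2: node(2,0) S=60.8494 payoff=7.5806 vs cont=11.7412 → 11.7412 [wait]  node(2,1) S=76.9900 payoff=0.0000 vs cont=4.8233 → 4.8233 [wait]  node(2,2) S=97.4120 payoff=0.0000 vs cont=1.2582 → 1.2582 [wait]  ⇒ S*(2)=-
t_1: node(1,0) S=68.4456 payoff=0.0000 vs cont=8.4289 → 8.4289 [wait]  node(1,1) S=86.6011 payoff=0.0000 vs cont=3.1182 → 3.1182 [wait]  ⇒ S*(1)=-
t_0: node(0,0) S=76.9900 payoff=0.0000 vs cont=5.8871 → 5.8871 [wait]  ⇒ S*(0)=-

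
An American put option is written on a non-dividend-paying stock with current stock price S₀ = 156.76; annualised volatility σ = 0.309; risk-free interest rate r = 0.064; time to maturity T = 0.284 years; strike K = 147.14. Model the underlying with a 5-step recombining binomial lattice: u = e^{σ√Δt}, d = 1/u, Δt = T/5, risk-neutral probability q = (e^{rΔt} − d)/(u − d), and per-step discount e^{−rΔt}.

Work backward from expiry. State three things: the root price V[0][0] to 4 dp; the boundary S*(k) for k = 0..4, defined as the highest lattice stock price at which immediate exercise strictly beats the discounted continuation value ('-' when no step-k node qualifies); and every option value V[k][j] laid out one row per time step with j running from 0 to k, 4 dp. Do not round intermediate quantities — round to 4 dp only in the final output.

price = 4.9624
boundary = - - - 125.6860 135.2912
tree:
4.9624
8.3628 1.6823
13.6826 3.2356 0.1797
21.4540 6.2031 0.3653 0.0000
30.3774 11.8488 0.7425 0.0000 0.0000
38.6671 21.4540 1.5095 0.0000 0.0000 0.0000

Δt=0.05680  u=1.07642  d=0.92900  q=0.50630  discount=0.99637
step 5 (expiry): payoffs max(K−S,0) = 38.6671 21.4540 1.5095 0.0000 0.0000 0.0000
step 4: (k=4,j=0): S=116.7626, (K−S)⁺=30.3774, hold=29.8434 ⇒ V=30.3774 exercise | (k=4,j=1): S=135.2912, (K−S)⁺=11.8488, hold=11.3149 ⇒ V=11.8488 exercise | (k=4,j=2): S=156.7600, (K−S)⁺=0.0000, hold=0.7425 ⇒ V=0.7425 continue | (k=4,j=3): S=181.6356, (K−S)⁺=0.0000, hold=0.0000 ⇒ V=0.0000 continue | (k=4,j=4): S=210.4586, (K−S)⁺=0.0000, hold=0.0000 ⇒ V=0.0000 continue  boundary S*=135.2912
step 3: (k=3,j=0): S=125.6860, (K−S)⁺=21.4540, hold=20.9201 ⇒ V=21.4540 exercise | (k=3,j=1): S=145.6305, (K−S)⁺=1.5095, hold=6.2031 ⇒ V=6.2031 continue | (k=3,j=2): S=168.7400, (K−S)⁺=0.0000, hold=0.3653 ⇒ V=0.3653 continue | (k=3,j=3): S=195.5167, (K−S)⁺=0.0000, hold=0.0000 ⇒ V=0.0000 continue  boundary S*=125.6860
step 2: (k=2,j=0): S=135.2912, (K−S)⁺=11.8488, hold=13.6826 ⇒ V=13.6826 continue | (k=2,j=1): S=156.7600, (K−S)⁺=0.0000, hold=3.2356 ⇒ V=3.2356 continue | (k=2,j=2): S=181.6356, (K−S)⁺=0.0000, hold=0.1797 ⇒ V=0.1797 continue  boundary S*=-
step 1: (k=1,j=0): S=145.6305, (K−S)⁺=1.5095, hold=8.3628 ⇒ V=8.3628 continue | (k=1,j=1): S=168.7400, (K−S)⁺=0.0000, hold=1.6823 ⇒ V=1.6823 continue  boundary S*=-
step 0: (k=0,j=0): S=156.7600, (K−S)⁺=0.0000, hold=4.9624 ⇒ V=4.9624 continue  boundary S*=-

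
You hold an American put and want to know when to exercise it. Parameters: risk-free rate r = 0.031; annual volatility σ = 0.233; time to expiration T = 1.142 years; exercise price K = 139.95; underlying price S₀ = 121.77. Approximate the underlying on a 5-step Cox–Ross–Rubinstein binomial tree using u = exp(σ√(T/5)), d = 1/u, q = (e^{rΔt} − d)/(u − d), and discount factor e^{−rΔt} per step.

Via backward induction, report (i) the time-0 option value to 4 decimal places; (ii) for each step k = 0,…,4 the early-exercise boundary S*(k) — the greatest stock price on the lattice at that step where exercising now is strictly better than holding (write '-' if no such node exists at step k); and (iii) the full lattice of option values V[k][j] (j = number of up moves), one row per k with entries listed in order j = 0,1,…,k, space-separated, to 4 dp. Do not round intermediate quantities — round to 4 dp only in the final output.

price = 21.6134
boundary = - - 97.4585 108.9382 121.7700
tree:
21.6134
31.0486 12.6338
42.4915 20.2265 5.3405
52.7614 31.0118 9.8988 0.9305
61.9491 42.4915 18.1800 1.8895 0.0000
70.1687 52.7614 31.0118 3.8367 0.0000 0.0000

Δt=0.22840, u=1.11779, d=0.89462, q=0.50403, disc=e^(-rΔt)=0.99294
k=5 terminal: V=max(K-S,0) → 70.1687 52.7614 31.0118 3.8367 0.0000 0.0000
k=4: j=0 S=78.0009 intr=61.9491 cont=60.9617 V=61.9491[EX]; j=1 S=97.4585 intr=42.4915 cont=41.5041 V=42.4915[EX]; j=2 S=121.7700 intr=18.1800 cont=17.1926 V=18.1800[EX]; j=3 S=152.1461 intr=0.0000 cont=1.8895 V=1.8895[hold]; j=4 S=190.0996 intr=0.0000 cont=0.0000 V=0.0000[hold]  S*(4)=121.7700
k=3: j=0 S=87.1886 intr=52.7614 cont=51.7740 V=52.7614[EX]; j=1 S=108.9382 intr=31.0118 cont=30.0244 V=31.0118[EX]; j=2 S=136.1133 intr=3.8367 cont=9.8988 V=9.8988[hold]; j=3 S=170.0674 intr=0.0000 cont=0.9305 V=0.9305[hold]  S*(3)=108.9382
k=2: j=0 S=97.4585 intr=42.4915 cont=41.5041 V=42.4915[EX]; j=1 S=121.7700 intr=18.1800 cont=20.2265 V=20.2265[hold]; j=2 S=152.1461 intr=0.0000 cont=5.3405 V=5.3405[hold]  S*(2)=97.4585
k=1: j=0 S=108.9382 intr=31.0118 cont=31.0486 V=31.0486[hold]; j=1 S=136.1133 intr=3.8367 cont=12.6338 V=12.6338[hold]  S*(1)=-
k=0: j=0 S=121.7700 intr=18.1800 cont=21.6134 V=21.6134[hold]  S*(0)=-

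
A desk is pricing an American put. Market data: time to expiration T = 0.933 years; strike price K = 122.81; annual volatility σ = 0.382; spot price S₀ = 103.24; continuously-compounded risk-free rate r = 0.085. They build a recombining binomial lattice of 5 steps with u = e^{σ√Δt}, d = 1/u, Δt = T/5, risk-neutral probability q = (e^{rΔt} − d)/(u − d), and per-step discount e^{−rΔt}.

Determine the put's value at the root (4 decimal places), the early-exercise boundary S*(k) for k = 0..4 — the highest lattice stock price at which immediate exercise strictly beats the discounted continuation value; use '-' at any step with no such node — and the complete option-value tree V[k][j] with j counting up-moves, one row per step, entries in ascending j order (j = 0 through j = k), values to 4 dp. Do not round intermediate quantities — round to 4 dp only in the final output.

Δt=0.18660  u=1.17941  d=0.84788  q=0.50706  discount=0.98426
step 5 (expiry): payoffs max(K−S,0) = 77.5696 59.8804 35.2746 1.0478 0.0000 0.0000
step 4: (k=4,j=0): S=53.3569, (K−S)⁺=69.4531, hold=67.5206 ⇒ V=69.4531 exercise | (k=4,j=1): S=74.2197, (K−S)⁺=48.5903, hold=46.6578 ⇒ V=48.5903 exercise | (k=4,j=2): S=103.2400, (K−S)⁺=19.5700, hold=17.6375 ⇒ V=19.5700 exercise | (k=4,j=3): S=143.6074, (K−S)⁺=0.0000, hold=0.5084 ⇒ V=0.5084 continue | (k=4,j=4): S=199.7587, (K−S)⁺=0.0000, hold=0.0000 ⇒ V=0.0000 continue  boundary S*=103.2400
step 3: (k=3,j=0): S=62.9296, (K−S)⁺=59.8804, hold=57.9479 ⇒ V=59.8804 exercise | (k=3,j=1): S=87.5354, (K−S)⁺=35.2746, hold=33.3421 ⇒ V=35.2746 exercise | (k=3,j=2): S=121.7622, (K−S)⁺=1.0478, hold=9.7487 ⇒ V=9.7487 continue | (k=3,j=3): S=169.3718, (K−S)⁺=0.0000, hold=0.2467 ⇒ V=0.2467 continue  boundary S*=87.5354
step 2: (k=2,j=0): S=74.2197, (K−S)⁺=48.5903, hold=46.6578 ⇒ V=48.5903 exercise | (k=2,j=1): S=103.2400, (K−S)⁺=19.5700, hold=21.9799 ⇒ V=21.9799 continue | (k=2,j=2): S=143.6074, (K−S)⁺=0.0000, hold=4.8530 ⇒ V=4.8530 continue  boundary S*=74.2197
step 1: (k=1,j=0): S=87.5354, (K−S)⁺=35.2746, hold=34.5449 ⇒ V=35.2746 exercise | (k=1,j=1): S=121.7622, (K−S)⁺=1.0478, hold=13.0863 ⇒ V=13.0863 continue  boundary S*=87.5354
step 0: (k=0,j=0): S=103.2400, (K−S)⁺=19.5700, hold=23.6457 ⇒ V=23.6457 continue  boundary S*=-

price = 23.6457
boundary = - 87.5354 74.2197 87.5354 103.2400
tree:
23.6457
35.2746 13.0863
48.5903 21.9799 4.8530
59.8804 35.2746 9.7487 0.2467
69.4531 48.5903 19.5700 0.5084 0.0000
77.5696 59.8804 35.2746 1.0478 0.0000 0.0000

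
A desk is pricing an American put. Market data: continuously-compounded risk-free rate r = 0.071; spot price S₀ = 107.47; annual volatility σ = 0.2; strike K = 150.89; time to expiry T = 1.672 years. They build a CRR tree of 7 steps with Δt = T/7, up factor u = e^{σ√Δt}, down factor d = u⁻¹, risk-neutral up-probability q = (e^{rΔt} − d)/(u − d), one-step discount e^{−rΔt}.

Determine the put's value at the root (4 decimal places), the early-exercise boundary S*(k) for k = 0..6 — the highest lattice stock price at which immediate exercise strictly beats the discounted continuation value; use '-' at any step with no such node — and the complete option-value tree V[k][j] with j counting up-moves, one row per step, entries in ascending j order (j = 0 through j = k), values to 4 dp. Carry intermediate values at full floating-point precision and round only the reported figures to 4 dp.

Δt=0.23886, u=1.10268, d=0.90688, q=0.56293, disc=e^(-rΔt)=0.98318
k=7 terminal: V=max(K-S,0) → 96.6733 84.9674 70.7341 53.4277 32.3847 6.7983 0.0000 0.0000
k=6: j=0 S=59.7839 intr=91.1061 cont=88.5688 V=91.1061[EX]; j=1 S=72.6917 intr=78.1983 cont=75.6609 V=78.1983[EX]; j=2 S=88.3865 intr=62.5035 cont=59.9661 V=62.5035[EX]; j=3 S=107.4700 intr=43.4200 cont=40.8827 V=43.4200[EX]; j=4 S=130.6738 intr=20.2162 cont=17.6789 V=20.2162[EX]; j=5 S=158.8874 intr=0.0000 cont=2.9214 V=2.9214[hold]; j=6 S=193.1927 intr=0.0000 cont=0.0000 V=0.0000[hold]  S*(6)=130.6738
k=5: j=0 S=65.9226 intr=84.9674 cont=82.4300 V=84.9674[EX]; j=1 S=80.1559 intr=70.7341 cont=68.1967 V=70.7341[EX]; j=2 S=97.4623 intr=53.4277 cont=50.8903 V=53.4277[EX]; j=3 S=118.5053 intr=32.3847 cont=29.8473 V=32.3847[EX]; j=4 S=144.0917 intr=6.7983 cont=10.3041 V=10.3041[hold]; j=5 S=175.2024 intr=0.0000 cont=1.2554 V=1.2554[hold]  S*(5)=118.5053
k=4: j=0 S=72.6917 intr=78.1983 cont=75.6609 V=78.1983[EX]; j=1 S=88.3865 intr=62.5035 cont=59.9661 V=62.5035[EX]; j=2 S=107.4700 intr=43.4200 cont=40.8827 V=43.4200[EX]; j=3 S=130.6738 intr=20.2162 cont=19.6193 V=20.2162[EX]; j=4 S=158.8874 intr=0.0000 cont=5.1227 V=5.1227[hold]  S*(4)=130.6738
k=3: j=0 S=80.1559 intr=70.7341 cont=68.1967 V=70.7341[EX]; j=1 S=97.4623 intr=53.4277 cont=50.8903 V=53.4277[EX]; j=2 S=118.5053 intr=32.3847 cont=29.8473 V=32.3847[EX]; j=3 S=144.0917 intr=6.7983 cont=11.5225 V=11.5225[hold]  S*(3)=118.5053
k=2: j=0 S=88.3865 intr=62.5035 cont=59.9661 V=62.5035[EX]; j=1 S=107.4700 intr=43.4200 cont=40.8827 V=43.4200[EX]; j=2 S=130.6738 intr=20.2162 cont=20.2936 V=20.2936[hold]  S*(2)=107.4700
k=1: j=0 S=97.4623 intr=53.4277 cont=50.8903 V=53.4277[EX]; j=1 S=118.5053 intr=32.3847 cont=29.8901 V=32.3847[EX]  S*(1)=118.5053
k=0: j=0 S=107.4700 intr=43.4200 cont=40.8827 V=43.4200[EX]  S*(0)=107.4700

price = 43.4200
boundary = 107.4700 118.5053 107.4700 118.5053 130.6738 118.5053 130.6738
tree:
43.4200
53.4277 32.3847
62.5035 43.4200 20.2936
70.7341 53.4277 32.3847 11.5225
78.1983 62.5035 43.4200 20.2162 5.1227
84.9674 70.7341 53.4277 32.3847 10.3041 1.2554
91.1061 78.1983 62.5035 43.4200 20.2162 2.9214 0.0000
96.6733 84.9674 70.7341 53.4277 32.3847 6.7983 0.0000 0.0000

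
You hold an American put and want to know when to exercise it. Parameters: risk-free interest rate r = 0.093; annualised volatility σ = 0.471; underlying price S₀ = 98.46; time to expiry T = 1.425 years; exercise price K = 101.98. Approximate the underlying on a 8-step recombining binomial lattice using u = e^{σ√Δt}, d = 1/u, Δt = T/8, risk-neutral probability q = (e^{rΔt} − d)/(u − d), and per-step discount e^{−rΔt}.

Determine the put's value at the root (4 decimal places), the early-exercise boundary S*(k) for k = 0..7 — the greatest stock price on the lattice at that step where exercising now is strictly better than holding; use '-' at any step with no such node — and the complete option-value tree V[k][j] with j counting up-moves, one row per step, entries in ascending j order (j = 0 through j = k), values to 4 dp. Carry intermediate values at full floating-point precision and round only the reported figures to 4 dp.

params: Δt=0.17813 u=1.21992 d=0.81973 q=0.49221 e^(-rΔt)=0.98357
t_8 payoffs: 81.9071 72.1074 57.5235 35.8197 3.5200 0.0000 0.0000 0.0000 0.0000
t_7: node(7,0) S=24.4873 payoff=77.4927 vs cont=75.8172 → 77.4927 [stop]  node(7,1) S=36.4421 payoff=65.5379 vs cont=63.8624 → 65.5379 [stop]  node(7,2) S=54.2333 payoff=47.7467 vs cont=46.0712 → 47.7467 [stop]  node(7,3) S=80.7102 payoff=21.2698 vs cont=19.5943 → 21.2698 [stop]  node(7,4) S=120.1133 payoff=0.0000 vs cont=1.7581 → 1.7581 [wait]  node(7,5) S=178.7530 payoff=0.0000 vs cont=0.0000 → 0.0000 [wait]  node(7,6) S=266.0209 payoff=0.0000 vs cont=0.0000 → 0.0000 [wait]  node(7,7) S=395.8932 payoff=0.0000 vs cont=0.0000 → 0.0000 [wait]  ⇒ S*(7)=80.7102
t_6: node(6,0) S=29.8726 payoff=72.1074 vs cont=70.4320 → 72.1074 [stop]  node(6,1) S=44.4565 payoff=57.5235 vs cont=55.8481 → 57.5235 [stop]  node(6,2) S=66.1603 payoff=35.8197 vs cont=34.1443 → 35.8197 [stop]  node(6,3) S=98.4600 payoff=3.5200 vs cont=11.4743 → 11.4743 [wait]  node(6,4) S=146.5285 payoff=0.0000 vs cont=0.8781 → 0.8781 [wait]  node(6,5) S=218.0643 payoff=0.0000 vs cont=0.0000 → 0.0000 [wait]  node(6,6) S=324.5241 payoff=0.0000 vs cont=0.0000 → 0.0000 [wait]  ⇒ S*(6)=66.1603
t_5: node(5,0) S=36.4421 payoff=65.5379 vs cont=63.8624 → 65.5379 [stop]  node(5,1) S=54.2333 payoff=47.7467 vs cont=46.0712 → 47.7467 [stop]  node(5,2) S=80.7102 payoff=21.2698 vs cont=23.4452 → 23.4452 [wait]  node(5,3) S=120.1133 payoff=0.0000 vs cont=6.1560 → 6.1560 [wait]  node(5,4) S=178.7530 payoff=0.0000 vs cont=0.4386 → 0.4386 [wait]  node(5,5) S=266.0209 payoff=0.0000 vs cont=0.0000 → 0.0000 [wait]  ⇒ S*(5)=54.2333
t_4: node(4,0) S=44.4565 payoff=57.5235 vs cont=55.8481 → 57.5235 [stop]  node(4,1) S=66.1603 payoff=35.8197 vs cont=35.1974 → 35.8197 [stop]  node(4,2) S=98.4600 payoff=3.5200 vs cont=14.6899 → 14.6899 [wait]  node(4,3) S=146.5285 payoff=0.0000 vs cont=3.2869 → 3.2869 [wait]  node(4,4) S=218.0643 payoff=0.0000 vs cont=0.2190 → 0.2190 [wait]  ⇒ S*(4)=66.1603
t_3: node(3,0) S=54.2333 payoff=47.7467 vs cont=46.0712 → 47.7467 [stop]  node(3,1) S=80.7102 payoff=21.2698 vs cont=25.0019 → 25.0019 [wait]  node(3,2) S=120.1133 payoff=0.0000 vs cont=8.9282 → 8.9282 [wait]  node(3,3) S=178.7530 payoff=0.0000 vs cont=1.7477 → 1.7477 [wait]  ⇒ S*(3)=54.2333
t_2: node(2,0) S=66.1603 payoff=35.8197 vs cont=35.9510 → 35.9510 [wait]  node(2,1) S=98.4600 payoff=3.5200 vs cont=16.8095 → 16.8095 [wait]  node(2,2) S=146.5285 payoff=0.0000 vs cont=5.3053 → 5.3053 [wait]  ⇒ S*(2)=-
t_1: node(1,0) S=80.7102 payoff=21.2698 vs cont=26.0936 → 26.0936 [wait]  node(1,1) S=120.1133 payoff=0.0000 vs cont=10.9639 → 10.9639 [wait]  ⇒ S*(1)=-
t_0: node(0,0) S=98.4600 payoff=3.5200 vs cont=18.3404 → 18.3404 [wait]  ⇒ S*(0)=-

price = 18.3404
boundary = - - - 54.2333 66.1603 54.2333 66.1603 80.7102
tree:
18.3404
26.0936 10.9639
35.9510 16.8095 5.3053
47.7467 25.0019 8.9282 1.7477
57.5235 35.8197 14.6899 3.2869 0.2190
65.5379 47.7467 23.4452 6.1560 0.4386 0.0000
72.1074 57.5235 35.8197 11.4743 0.8781 0.0000 0.0000
77.4927 65.5379 47.7467 21.2698 1.7581 0.0000 0.0000 0.0000
81.9071 72.1074 57.5235 35.8197 3.5200 0.0000 0.0000 0.0000 0.0000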